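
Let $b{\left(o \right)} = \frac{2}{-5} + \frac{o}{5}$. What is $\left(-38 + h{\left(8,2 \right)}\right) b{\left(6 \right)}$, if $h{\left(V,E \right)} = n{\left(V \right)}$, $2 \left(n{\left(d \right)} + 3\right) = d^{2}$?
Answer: $- \frac{36}{5} \approx -7.2$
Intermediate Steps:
$b{\left(o \right)} = - \frac{2}{5} + \frac{o}{5}$ ($b{\left(o \right)} = 2 \left(- \frac{1}{5}\right) + o \frac{1}{5} = - \frac{2}{5} + \frac{o}{5}$)
$n{\left(d \right)} = -3 + \frac{d^{2}}{2}$
$h{\left(V,E \right)} = -3 + \frac{V^{2}}{2}$
$\left(-38 + h{\left(8,2 \right)}\right) b{\left(6 \right)} = \left(-38 - \left(3 - \frac{8^{2}}{2}\right)\right) \left(- \frac{2}{5} + \frac{1}{5} \cdot 6\right) = \left(-38 + \left(-3 + \frac{1}{2} \cdot 64\right)\right) \left(- \frac{2}{5} + \frac{6}{5}\right) = \left(-38 + \left(-3 + 32\right)\right) \frac{4}{5} = \left(-38 + 29\right) \frac{4}{5} = \left(-9\right) \frac{4}{5} = - \frac{36}{5}$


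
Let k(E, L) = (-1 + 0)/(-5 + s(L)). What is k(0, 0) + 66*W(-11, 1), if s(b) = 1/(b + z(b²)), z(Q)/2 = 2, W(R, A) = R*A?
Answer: -13790/19 ≈ -725.79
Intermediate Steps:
W(R, A) = A*R
z(Q) = 4 (z(Q) = 2*2 = 4)
s(b) = 1/(4 + b) (s(b) = 1/(b + 4) = 1/(4 + b))
k(E, L) = -1/(-5 + 1/(4 + L)) (k(E, L) = (-1 + 0)/(-5 + 1/(4 + L)) = -1/(-5 + 1/(4 + L)))
k(0, 0) + 66*W(-11, 1) = (4 + 0)/(19 + 5*0) + 66*(1*(-11)) = 4/(19 + 0) + 66*(-11) = 4/19 - 726 = -13790/19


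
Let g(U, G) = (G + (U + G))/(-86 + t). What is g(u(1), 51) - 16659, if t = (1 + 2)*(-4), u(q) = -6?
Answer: -816339/49 ≈ -16660.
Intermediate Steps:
t = -12 (t = 3*(-4) = -12)
g(U, G) = -G/49 - U/98 (g(U, G) = (G + (U + G))/(-86 - 12) = (G + (G + U))/(-98) = (U + 2*G)*(-1/98) = -G/49 - U/98)
g(u(1), 51) - 16659 = (-1/49*51 - 1/98*(-6)) - 16659 = (-51/49 + 3/49) - 16659 = -48/49 - 16659 = -816339/49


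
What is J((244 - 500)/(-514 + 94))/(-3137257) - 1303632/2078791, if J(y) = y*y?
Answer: -4099124456529776/6536523665414925 ≈ -0.62711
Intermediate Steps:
J(y) = y²
J((244 - 500)/(-514 + 94))/(-3137257) - 1303632/2078791 = ((244 - 500)/(-514 + 94))²/(-3137257) - 1303632/2078791 = (-256/(-420))²*(-1/3137257) - 1303632*1/2078791 = (-256*(-1/420))²*(-1/3137257) - 118512/188981 = (64/105)²*(-1/3137257) - 118512/188981 = (4096/11025)*(-1/3137257) - 118512/188981 = -4096/34588258425 - 118512/188981 = -4099124456529776/6536523665414925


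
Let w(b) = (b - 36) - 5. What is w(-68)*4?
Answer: -436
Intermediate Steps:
w(b) = -41 + b (w(b) = (-36 + b) - 5 = -41 + b)
w(-68)*4 = (-41 - 68)*4 = -109*4 = -436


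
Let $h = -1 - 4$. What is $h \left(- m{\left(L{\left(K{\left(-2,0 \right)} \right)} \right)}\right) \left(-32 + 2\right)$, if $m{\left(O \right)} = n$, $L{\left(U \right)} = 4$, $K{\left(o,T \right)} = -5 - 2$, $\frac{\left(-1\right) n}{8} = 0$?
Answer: $0$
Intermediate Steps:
$n = 0$ ($n = \left(-8\right) 0 = 0$)
$K{\left(o,T \right)} = -7$
$m{\left(O \right)} = 0$
$h = -5$ ($h = -1 - 4 = -5$)
$h \left(- m{\left(L{\left(K{\left(-2,0 \right)} \right)} \right)}\right) \left(-32 + 2\right) = - 5 \left(\left(-1\right) 0\right) \left(-32 + 2\right) = \left(-5\right) 0 \left(-30\right) = 0 \left(-30\right) = 0$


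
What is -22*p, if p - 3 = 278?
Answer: -6182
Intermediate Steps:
p = 281 (p = 3 + 278 = 281)
-22*p = -22*281 = -6182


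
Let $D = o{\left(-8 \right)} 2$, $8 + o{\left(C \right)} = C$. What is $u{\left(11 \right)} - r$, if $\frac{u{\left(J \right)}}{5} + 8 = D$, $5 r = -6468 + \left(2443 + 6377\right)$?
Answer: $- \frac{3352}{5} \approx -670.4$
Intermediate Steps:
$o{\left(C \right)} = -8 + C$
$r = \frac{2352}{5}$ ($r = \frac{-6468 + \left(2443 + 6377\right)}{5} = \frac{-6468 + 8820}{5} = \frac{1}{5} \cdot 2352 = \frac{2352}{5} \approx 470.4$)
$D = -32$ ($D = \left(-8 - 8\right) 2 = \left(-16\right) 2 = -32$)
$u{\left(J \right)} = -200$ ($u{\left(J \right)} = -40 + 5 \left(-32\right) = -40 - 160 = -200$)
$u{\left(11 \right)} - r = -200 - \frac{2352}{5} = - \frac{3352}{5}$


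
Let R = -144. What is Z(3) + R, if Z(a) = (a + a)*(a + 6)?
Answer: -90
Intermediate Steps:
Z(a) = 2*a*(6 + a) (Z(a) = (2*a)*(6 + a) = 2*a*(6 + a))
Z(3) + R = 2*3*(6 + 3) - 144 = 2*3*9 - 144 = 54 - 144 = -90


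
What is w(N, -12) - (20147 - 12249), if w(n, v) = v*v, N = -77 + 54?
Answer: -7754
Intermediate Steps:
N = -23
w(n, v) = v²
w(N, -12) - (20147 - 12249) = (-12)² - (20147 - 12249) = 144 - 1*7898 = 144 - 7898 = -7754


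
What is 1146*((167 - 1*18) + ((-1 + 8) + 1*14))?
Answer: 194820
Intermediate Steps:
1146*((167 - 1*18) + ((-1 + 8) + 1*14)) = 1146*((167 - 18) + (7 + 14)) = 1146*(149 + 21) = 1146*170 = 194820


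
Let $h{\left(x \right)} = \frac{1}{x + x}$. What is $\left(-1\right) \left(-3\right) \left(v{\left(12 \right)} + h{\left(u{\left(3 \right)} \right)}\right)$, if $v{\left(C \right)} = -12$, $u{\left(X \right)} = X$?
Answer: $- \frac{71}{2} \approx -35.5$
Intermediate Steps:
$h{\left(x \right)} = \frac{1}{2 x}$
$\left(-1\right) \left(-3\right) \left(v{\left(12 \right)} + h{\left(u{\left(3 \right)} \right)}\right) = \left(-1\right) \left(-3\right) \left(-12 + \frac{1}{2 \cdot 3}\right) = 3 \left(-12 + \frac{1}{2} \cdot \frac{1}{3}\right) = 3 \left(-12 + \frac{1}{6}\right) = 3 \left(- \frac{71}{6}\right) = - \frac{71}{2}$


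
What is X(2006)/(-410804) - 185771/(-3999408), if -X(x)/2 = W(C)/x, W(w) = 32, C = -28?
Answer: 19136136068677/411975430611024 ≈ 0.046450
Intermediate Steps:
X(x) = -64/x
X(2006)/(-410804) - 185771/(-3999408) = -64/2006/(-410804) - 185771/(-3999408) = -64*1/2006*(-1/410804) - 185771*(-1/3999408) = -32/1003*(-1/410804) + 185771/3999408 = 8/103009103 + 185771/3999408 = 19136136068677/411975430611024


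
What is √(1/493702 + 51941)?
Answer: √12660185812078266/493702 ≈ 227.91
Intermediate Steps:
√(1/493702 + 51941) = √(25643375583/493702) = √12660185812078266/493702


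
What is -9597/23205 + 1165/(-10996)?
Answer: -6312497/12150580 ≈ -0.51952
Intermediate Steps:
-9597/23205 + 1165/(-10996) = -9597*1/23205 + 1165*(-1/10996) = -457/1105 - 1165/10996 = -6312497/12150580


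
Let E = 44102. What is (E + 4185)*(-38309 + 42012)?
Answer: 178806761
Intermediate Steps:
(E + 4185)*(-38309 + 42012) = (44102 + 4185)*(-38309 + 42012) = 48287*3703 = 178806761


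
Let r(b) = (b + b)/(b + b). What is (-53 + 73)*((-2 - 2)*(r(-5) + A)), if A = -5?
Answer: 320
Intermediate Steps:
r(b) = 1 (r(b) = (2*b)/((2*b)) = (2*b)*(1/(2*b)) = 1)
(-53 + 73)*((-2 - 2)*(r(-5) + A)) = (-53 + 73)*((-2 - 2)*(1 - 5)) = 20*(-4*(-4)) = 20*16 = 320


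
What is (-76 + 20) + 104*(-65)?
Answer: -6816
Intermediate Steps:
(-76 + 20) + 104*(-65) = -56 - 6760 = -6816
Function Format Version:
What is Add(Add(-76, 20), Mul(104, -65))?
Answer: -6816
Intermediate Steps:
Add(Add(-76, 20), Mul(104, -65)) = Add(-56, -6760) = -6816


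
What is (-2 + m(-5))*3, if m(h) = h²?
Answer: 69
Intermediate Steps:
(-2 + m(-5))*3 = (-2 + (-5)²)*3 = (-2 + 25)*3 = 23*3 = 69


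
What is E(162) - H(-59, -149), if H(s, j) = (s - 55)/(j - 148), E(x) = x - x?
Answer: -38/99 ≈ -0.38384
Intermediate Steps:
E(x) = 0
H(s, j) = (-55 + s)/(-148 + j)
E(162) - H(-59, -149) = 0 - (-55 - 59)/(-148 - 149) = 0 - (-114)/(-297) = 0 - (-1)*(-114)/297 = 0 - 1*38/99 = 0 - 38/99 = -38/99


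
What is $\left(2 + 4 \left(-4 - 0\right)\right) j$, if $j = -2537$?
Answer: $35518$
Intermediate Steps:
$\left(2 + 4 \left(-4 - 0\right)\right) j = \left(2 + 4 \left(-4 - 0\right)\right) \left(-2537\right) = \left(2 + 4 \left(-4 + 0\right)\right) \left(-2537\right) = \left(2 + 4 \left(-4\right)\right) \left(-2537\right) = \left(2 - 16\right) \left(-2537\right) = \left(-14\right) \left(-2537\right) = 35518$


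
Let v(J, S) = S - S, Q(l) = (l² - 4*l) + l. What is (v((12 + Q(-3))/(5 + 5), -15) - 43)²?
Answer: 1849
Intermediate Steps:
Q(l) = l² - 3*l
v(J, S) = 0
(v((12 + Q(-3))/(5 + 5), -15) - 43)² = (0 - 43)² = (-43)² = 1849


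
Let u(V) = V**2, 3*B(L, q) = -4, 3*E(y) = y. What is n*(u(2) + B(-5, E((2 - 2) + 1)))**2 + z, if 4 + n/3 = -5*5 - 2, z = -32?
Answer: -2080/3 ≈ -693.33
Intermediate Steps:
E(y) = y/3
B(L, q) = -4/3 (B(L, q) = (1/3)*(-4) = -4/3)
n = -93 (n = -12 + 3*(-5*5 - 2) = -12 + 3*(-25 - 2) = -12 + 3*(-27) = -12 - 81 = -93)
n*(u(2) + B(-5, E((2 - 2) + 1)))**2 + z = -93*(2**2 - 4/3)**2 - 32 = -93*(4 - 4/3)**2 - 32 = -93*(8/3)**2 - 32 = -93*64/9 - 32 = -1984/3 - 32 = -2080/3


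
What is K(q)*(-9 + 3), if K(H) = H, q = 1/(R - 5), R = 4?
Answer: 6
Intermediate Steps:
q = -1 (q = 1/(4 - 5) = 1/(-1) = -1)
K(q)*(-9 + 3) = -(-9 + 3) = -1*(-6) = 6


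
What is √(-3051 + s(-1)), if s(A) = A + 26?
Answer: I*√3026 ≈ 55.009*I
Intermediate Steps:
s(A) = 26 + A
√(-3051 + s(-1)) = √(-3051 + (26 - 1)) = √(-3051 + 25) = √(-3026) = I*√3026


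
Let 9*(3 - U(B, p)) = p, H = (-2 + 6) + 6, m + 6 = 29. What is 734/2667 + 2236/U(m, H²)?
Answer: -53617126/194691 ≈ -275.40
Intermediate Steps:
m = 23 (m = -6 + 29 = 23)
H = 10 (H = 4 + 6 = 10)
U(B, p) = 3 - p/9
734/2667 + 2236/U(m, H²) = 734/2667 + 2236/(3 - ⅑*10²) = 734*(1/2667) + 2236/(3 - ⅑*100) = 734/2667 + 2236/(3 - 100/9) = 734/2667 + 2236/(-73/9) = 734/2667 + 2236*(-9/73) = 734/2667 - 20124/73 = -53617126/194691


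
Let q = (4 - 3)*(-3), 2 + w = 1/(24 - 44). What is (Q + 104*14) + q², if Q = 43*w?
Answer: 27537/20 ≈ 1376.8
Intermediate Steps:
w = -41/20 (w = -2 + 1/(24 - 44) = -2 + 1/(-20) = -2 - 1/20 = -41/20 ≈ -2.0500)
Q = -1763/20 (Q = 43*(-41/20) = -1763/20 ≈ -88.150)
q = -3 (q = 1*(-3) = -3)
(Q + 104*14) + q² = (-1763/20 + 104*14) + (-3)² = (-1763/20 + 1456) + 9 = 27357/20 + 9 = 27537/20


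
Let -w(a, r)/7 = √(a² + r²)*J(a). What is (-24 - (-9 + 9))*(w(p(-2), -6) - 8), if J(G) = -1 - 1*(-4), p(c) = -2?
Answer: 192 + 1008*√10 ≈ 3379.6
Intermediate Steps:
J(G) = 3 (J(G) = -1 + 4 = 3)
w(a, r) = -21*√(a² + r²) (w(a, r) = -7*√(a² + r²)*3 = -21*√(a² + r²))
(-24 - (-9 + 9))*(w(p(-2), -6) - 8) = (-24 - (-9 + 9))*(-21*√((-2)² + (-6)²) - 8) = (-24 - 1*0)*(-21*√(4 + 36) - 8) = (-24 + 0)*(-42*√10 - 8) = -24*(-42*√10 - 8) = -24*(-8 - 42*√10) = 192 + 1008*√10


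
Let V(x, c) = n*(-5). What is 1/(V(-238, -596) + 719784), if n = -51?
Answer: 1/720039 ≈ 1.3888e-6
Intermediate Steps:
V(x, c) = 255 (V(x, c) = -51*(-5) = 255)
1/(V(-238, -596) + 719784) = 1/(255 + 719784) = 1/720039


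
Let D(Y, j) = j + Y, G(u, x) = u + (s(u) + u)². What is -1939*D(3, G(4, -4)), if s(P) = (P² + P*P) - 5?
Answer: -1876952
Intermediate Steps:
s(P) = -5 + 2*P² (s(P) = (P² + P²) - 5 = 2*P² - 5 = -5 + 2*P²)
G(u, x) = u + (-5 + u + 2*u²)² (G(u, x) = u + ((-5 + 2*u²) + u)² = u + (-5 + u + 2*u²)²)
D(Y, j) = Y + j
-1939*D(3, G(4, -4)) = -1939*(3 + (4 + (-5 + 4 + 2*4²)²)) = -1939*(3 + (4 + (-5 + 4 + 2*16)²)) = -1939*(3 + (4 + (-5 + 4 + 32)²)) = -1939*(3 + (4 + 31²)) = -1939*(3 + (4 + 961)) = -1939*(3 + 965) = -1939*968 = -1876952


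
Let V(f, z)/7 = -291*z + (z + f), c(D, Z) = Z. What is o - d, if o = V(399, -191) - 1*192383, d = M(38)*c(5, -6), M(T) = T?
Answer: 198368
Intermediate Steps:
V(f, z) = -2030*z + 7*f (V(f, z) = 7*(-291*z + (z + f)) = 7*(-291*z + (f + z)) = 7*(f - 290*z) = -2030*z + 7*f)
d = -228 (d = 38*(-6) = -228)
o = 198140 (o = (-2030*(-191) + 7*399) - 1*192383 = (387730 + 2793) - 192383 = 390523 - 192383 = 198140)
o - d = 198140 - 1*(-228) = 198140 + 228 = 198368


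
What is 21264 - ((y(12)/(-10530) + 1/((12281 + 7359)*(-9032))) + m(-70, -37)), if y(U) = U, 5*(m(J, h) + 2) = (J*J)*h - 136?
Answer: 3583455479120479/62263356480 ≈ 57553.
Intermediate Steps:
m(J, h) = -146/5 + h*J**2/5 (m(J, h) = -2 + ((J*J)*h - 136)/5 = -2 + (J**2*h - 136)/5 = -2 + (h*J**2 - 136)/5 = -2 + (-136 + h*J**2)/5 = -2 + (-136/5 + h*J**2/5) = -146/5 + h*J**2/5)
21264 - ((y(12)/(-10530) + 1/((12281 + 7359)*(-9032))) + m(-70, -37)) = 21264 - ((12/(-10530) + 1/((12281 + 7359)*(-9032))) + (-146/5 + (1/5)*(-37)*(-70)**2)) = 21264 - ((12*(-1/10530) - 1/9032/19640) + (-146/5 + (1/5)*(-37)*4900)) = 21264 - ((-2/1755 + (1/19640)*(-1/9032)) + (-146/5 - 36260)) = 21264 - ((-2/1755 - 1/177388480) - 181446/5) = 21264 - (-70955743/62263356480 - 181446/5) = 21264 - 1*(-2259487466929759/62263356480) = 21264 + 2259487466929759/62263356480 = 3583455479120479/62263356480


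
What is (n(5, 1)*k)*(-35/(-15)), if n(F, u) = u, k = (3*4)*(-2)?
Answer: -56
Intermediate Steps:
k = -24 (k = 12*(-2) = -24)
(n(5, 1)*k)*(-35/(-15)) = (1*(-24))*(-35/(-15)) = -(-840)*(-1)/15 = -24*7/3 = -56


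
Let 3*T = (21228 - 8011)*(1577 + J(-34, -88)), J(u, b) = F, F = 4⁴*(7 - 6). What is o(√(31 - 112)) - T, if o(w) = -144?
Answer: -8075731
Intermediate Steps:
F = 256 (F = 256*1 = 256)
J(u, b) = 256
T = 8075587 (T = ((21228 - 8011)*(1577 + 256))/3 = (13217*1833)/3 = (⅓)*24226761 = 8075587)
o(√(31 - 112)) - T = -144 - 1*8075587 = -144 - 8075587 = -8075731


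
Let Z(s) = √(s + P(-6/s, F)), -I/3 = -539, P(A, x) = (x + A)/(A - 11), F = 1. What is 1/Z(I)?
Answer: √6319737510/3196630 ≈ 0.024869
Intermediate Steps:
P(A, x) = (A + x)/(-11 + A)
I = 1617 (I = -3*(-539) = 1617)
Z(s) = √(s + (1 - 6/s)/(-11 - 6/s)) (Z(s) = √(s + (-6/s + 1)/(-11 - 6/s)) = √(s + (1 - 6/s)/(-11 - 6/s)))
1/Z(I) = 1/(√((6 - 1*1617 + 1617*(6 + 11*1617))/(6 + 11*1617))) = 1/(√((6 - 1617 + 1617*(6 + 17787))/(6 + 17787))) = 1/(√((6 - 1617 + 1617*17793)/17793)) = 1/(√((6 - 1617 + 28771281)/17793)) = 1/(√((1/17793)*28769670)) = 1/(√(3196630/1977)) = 1/(√6319737510/1977) = √6319737510/3196630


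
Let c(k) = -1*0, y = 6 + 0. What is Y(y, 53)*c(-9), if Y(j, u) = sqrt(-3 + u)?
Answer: 0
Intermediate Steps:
y = 6
c(k) = 0
Y(y, 53)*c(-9) = sqrt(-3 + 53)*0 = sqrt(50)*0 = (5*sqrt(2))*0 = 0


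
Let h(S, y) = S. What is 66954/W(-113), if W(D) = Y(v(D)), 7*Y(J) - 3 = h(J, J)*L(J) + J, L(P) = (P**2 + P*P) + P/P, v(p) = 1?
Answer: 66954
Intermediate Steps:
L(P) = 1 + 2*P**2 (L(P) = (P**2 + P**2) + 1 = 2*P**2 + 1 = 1 + 2*P**2)
Y(J) = 3/7 + J/7 + J*(1 + 2*J**2)/7 (Y(J) = 3/7 + (J*(1 + 2*J**2) + J)/7 = 3/7 + (J + J*(1 + 2*J**2))/7 = 3/7 + (J/7 + J*(1 + 2*J**2)/7) = 3/7 + J/7 + J*(1 + 2*J**2)/7)
W(D) = 1 (W(D) = 3/7 + (2/7)*1 + (2/7)*1**3 = 3/7 + 2/7 + (2/7)*1 = 3/7 + 2/7 + 2/7 = 1)
66954/W(-113) = 66954/1 = 66954*1 = 66954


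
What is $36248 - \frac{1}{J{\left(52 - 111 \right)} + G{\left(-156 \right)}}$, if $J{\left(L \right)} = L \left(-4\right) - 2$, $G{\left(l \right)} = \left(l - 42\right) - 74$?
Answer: $\frac{1377425}{38} \approx 36248.0$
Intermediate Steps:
$G{\left(l \right)} = -116 + l$ ($G{\left(l \right)} = \left(-42 + l\right) - 74 = -116 + l$)
$J{\left(L \right)} = -2 - 4 L$ ($J{\left(L \right)} = - 4 L - 2 = -2 - 4 L$)
$36248 - \frac{1}{J{\left(52 - 111 \right)} + G{\left(-156 \right)}} = 36248 - \frac{1}{\left(-2 - 4 \left(52 - 111\right)\right) - 272} = 36248 - \frac{1}{\left(-2 - -236\right) - 272} = 36248 - \frac{1}{\left(-2 + 236\right) - 272} = 36248 - \frac{1}{234 - 272} = 36248 - \frac{1}{-38} = 36248 - - \frac{1}{38} = 36248 + \frac{1}{38} = \frac{1377425}{38}$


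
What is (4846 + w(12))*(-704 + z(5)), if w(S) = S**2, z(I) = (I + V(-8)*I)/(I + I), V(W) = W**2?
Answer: -3350785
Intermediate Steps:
z(I) = 65/2 (z(I) = (I + (-8)**2*I)/(I + I) = (I + 64*I)/((2*I)) = (65*I)*(1/(2*I)) = 65/2)
(4846 + w(12))*(-704 + z(5)) = (4846 + 12**2)*(-704 + 65/2) = (4846 + 144)*(-1343/2) = 4990*(-1343/2) = -3350785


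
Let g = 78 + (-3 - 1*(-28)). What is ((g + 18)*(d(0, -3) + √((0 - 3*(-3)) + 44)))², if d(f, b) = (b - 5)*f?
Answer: 775973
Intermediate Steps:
d(f, b) = f*(-5 + b) (d(f, b) = (-5 + b)*f = f*(-5 + b))
g = 103 (g = 78 + (-3 + 28) = 78 + 25 = 103)
((g + 18)*(d(0, -3) + √((0 - 3*(-3)) + 44)))² = ((103 + 18)*(0*(-5 - 3) + √((0 - 3*(-3)) + 44)))² = (121*(0*(-8) + √((0 + 9) + 44)))² = (121*(0 + √(9 + 44)))² = (121*(0 + √53))² = (121*√53)² = 775973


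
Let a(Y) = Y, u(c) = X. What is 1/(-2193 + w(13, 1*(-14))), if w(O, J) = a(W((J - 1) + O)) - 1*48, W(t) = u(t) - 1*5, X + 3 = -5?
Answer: -1/2254 ≈ -0.00044366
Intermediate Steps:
X = -8 (X = -3 - 5 = -8)
u(c) = -8
W(t) = -13 (W(t) = -8 - 1*5 = -8 - 5 = -13)
w(O, J) = -61 (w(O, J) = -13 - 1*48 = -13 - 48 = -61)
1/(-2193 + w(13, 1*(-14))) = 1/(-2193 - 61) = 1/(-2254) = -1/2254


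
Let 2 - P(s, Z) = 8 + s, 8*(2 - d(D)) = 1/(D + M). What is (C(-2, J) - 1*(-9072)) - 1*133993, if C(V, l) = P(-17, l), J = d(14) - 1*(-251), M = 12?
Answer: -124910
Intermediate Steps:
d(D) = 2 - 1/(8*(12 + D)) (d(D) = 2 - 1/(8*(D + 12)) = 2 - 1/(8*(12 + D)))
P(s, Z) = -6 - s (P(s, Z) = 2 - (8 + s) = 2 + (-8 - s) = -6 - s)
J = 52623/208 (J = (191 + 16*14)/(8*(12 + 14)) - 1*(-251) = (⅛)*(191 + 224)/26 + 251 = (⅛)*(1/26)*415 + 251 = 415/208 + 251 = 52623/208 ≈ 253.00)
C(V, l) = 11 (C(V, l) = -6 - 1*(-17) = -6 + 17 = 11)
(C(-2, J) - 1*(-9072)) - 1*133993 = (11 - 1*(-9072)) - 1*133993 = (11 + 9072) - 133993 = 9083 - 133993 = -124910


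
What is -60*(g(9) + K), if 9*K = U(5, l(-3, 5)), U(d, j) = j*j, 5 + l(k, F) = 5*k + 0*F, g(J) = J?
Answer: -9620/3 ≈ -3206.7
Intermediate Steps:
l(k, F) = -5 + 5*k (l(k, F) = -5 + (5*k + 0*F) = -5 + (5*k + 0) = -5 + 5*k)
U(d, j) = j²
K = 400/9 (K = (-5 + 5*(-3))²/9 = (-5 - 15)²/9 = (⅑)*(-20)² = (⅑)*400 = 400/9 ≈ 44.444)
-60*(g(9) + K) = -60*(9 + 400/9) = -60*481/9 = -9620/3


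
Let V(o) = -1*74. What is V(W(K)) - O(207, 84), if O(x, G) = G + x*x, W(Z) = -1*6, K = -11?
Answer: -43007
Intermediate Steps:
W(Z) = -6
O(x, G) = G + x²
V(o) = -74
V(W(K)) - O(207, 84) = -74 - (84 + 207²) = -74 - (84 + 42849) = -74 - 1*42933 = -74 - 42933 = -43007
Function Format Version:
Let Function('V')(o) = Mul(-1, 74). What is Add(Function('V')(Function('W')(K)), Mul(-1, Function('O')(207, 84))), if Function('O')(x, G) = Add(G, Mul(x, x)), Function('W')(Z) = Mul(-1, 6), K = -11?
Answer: -43007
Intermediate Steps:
Function('W')(Z) = -6
Function('O')(x, G) = Add(G, Pow(x, 2))
Function('V')(o) = -74
Add(Function('V')(Function('W')(K)), Mul(-1, Function('O')(207, 84))) = Add(-74, Mul(-1, Add(84, Pow(207, 2)))) = Add(-74, Mul(-1, Add(84, 42849))) = Add(-74, Mul(-1, 42933)) = Add(-74, -42933) = -43007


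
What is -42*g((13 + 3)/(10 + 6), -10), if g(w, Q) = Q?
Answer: 420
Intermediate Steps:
-42*g((13 + 3)/(10 + 6), -10) = -42*(-10) = 420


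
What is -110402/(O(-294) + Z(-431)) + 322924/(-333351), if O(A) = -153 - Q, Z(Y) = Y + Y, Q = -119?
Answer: 18256638599/149341248 ≈ 122.25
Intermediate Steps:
Z(Y) = 2*Y
O(A) = -34 (O(A) = -153 - 1*(-119) = -153 + 119 = -34)
-110402/(O(-294) + Z(-431)) + 322924/(-333351) = -110402/(-34 + 2*(-431)) + 322924/(-333351) = -110402/(-34 - 862) + 322924*(-1/333351) = -110402/(-896) - 322924/333351 = -110402*(-1/896) - 322924/333351 = 55201/448 - 322924/333351 = 18256638599/149341248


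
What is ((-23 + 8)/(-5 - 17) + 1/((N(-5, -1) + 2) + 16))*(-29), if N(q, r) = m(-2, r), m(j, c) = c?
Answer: -8033/374 ≈ -21.479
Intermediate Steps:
N(q, r) = r
((-23 + 8)/(-5 - 17) + 1/((N(-5, -1) + 2) + 16))*(-29) = ((-23 + 8)/(-5 - 17) + 1/((-1 + 2) + 16))*(-29) = (-15/(-22) + 1/(1 + 16))*(-29) = (-15*(-1/22) + 1/17)*(-29) = (15/22 + 1/17)*(-29) = (277/374)*(-29) = -8033/374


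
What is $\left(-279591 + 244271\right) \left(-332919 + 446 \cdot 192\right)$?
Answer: $8734176840$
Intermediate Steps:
$\left(-279591 + 244271\right) \left(-332919 + 446 \cdot 192\right) = - 35320 \left(-332919 + 85632\right) = \left(-35320\right) \left(-247287\right) = 8734176840$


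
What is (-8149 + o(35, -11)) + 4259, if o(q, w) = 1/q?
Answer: -136149/35 ≈ -3890.0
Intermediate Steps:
(-8149 + o(35, -11)) + 4259 = (-8149 + 1/35) + 4259 = -285214/35 + 4259 = -136149/35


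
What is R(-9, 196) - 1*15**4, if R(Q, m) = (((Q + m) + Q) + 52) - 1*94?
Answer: -50489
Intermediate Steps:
R(Q, m) = -42 + m + 2*Q (R(Q, m) = ((m + 2*Q) + 52) - 94 = (52 + m + 2*Q) - 94 = -42 + m + 2*Q)
R(-9, 196) - 1*15**4 = (-42 + 196 + 2*(-9)) - 1*15**4 = (-42 + 196 - 18) - 1*50625 = 136 - 50625 = -50489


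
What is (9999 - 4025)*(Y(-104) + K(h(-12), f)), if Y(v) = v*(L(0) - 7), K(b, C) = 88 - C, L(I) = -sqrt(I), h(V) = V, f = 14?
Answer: 4791148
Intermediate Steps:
Y(v) = -7*v (Y(v) = v*(-sqrt(0) - 7) = v*(-1*0 - 7) = v*(0 - 7) = v*(-7) = -7*v)
(9999 - 4025)*(Y(-104) + K(h(-12), f)) = (9999 - 4025)*(-7*(-104) + (88 - 1*14)) = 5974*(728 + (88 - 14)) = 5974*(728 + 74) = 5974*802 = 4791148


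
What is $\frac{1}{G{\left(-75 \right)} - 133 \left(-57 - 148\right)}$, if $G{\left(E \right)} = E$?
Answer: $\frac{1}{27190} \approx 3.6778 \cdot 10^{-5}$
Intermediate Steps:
$\frac{1}{G{\left(-75 \right)} - 133 \left(-57 - 148\right)} = \frac{1}{-75 - 133 \left(-57 - 148\right)} = \frac{1}{-75 - -27265} = \frac{1}{-75 + 27265} = \frac{1}{27190}$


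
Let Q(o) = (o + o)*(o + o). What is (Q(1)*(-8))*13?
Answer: -416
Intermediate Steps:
Q(o) = 4*o**2 (Q(o) = (2*o)*(2*o) = 4*o**2)
(Q(1)*(-8))*13 = ((4*1**2)*(-8))*13 = ((4*1)*(-8))*13 = (4*(-8))*13 = -32*13 = -416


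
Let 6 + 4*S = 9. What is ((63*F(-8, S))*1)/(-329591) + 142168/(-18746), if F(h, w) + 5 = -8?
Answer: -1801613089/237635111 ≈ -7.5814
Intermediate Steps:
S = ¾ (S = -3/2 + (¼)*9 = -3/2 + 9/4 = ¾ ≈ 0.75000)
F(h, w) = -13 (F(h, w) = -5 - 8 = -13)
((63*F(-8, S))*1)/(-329591) + 142168/(-18746) = ((63*(-13))*1)/(-329591) + 142168/(-18746) = -819*1*(-1/329591) + 142168*(-1/18746) = -819*(-1/329591) - 5468/721 = 819/329591 - 5468/721 = -1801613089/237635111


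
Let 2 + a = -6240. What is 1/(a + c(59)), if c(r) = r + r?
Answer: -1/6124 ≈ -0.00016329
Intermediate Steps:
a = -6242 (a = -2 - 6240 = -6242)
c(r) = 2*r
1/(a + c(59)) = 1/(-6242 + 2*59) = 1/(-6242 + 118) = 1/(-6124) = -1/6124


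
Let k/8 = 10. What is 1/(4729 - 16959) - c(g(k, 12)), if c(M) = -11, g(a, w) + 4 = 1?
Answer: 134529/12230 ≈ 11.000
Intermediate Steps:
k = 80 (k = 8*10 = 80)
g(a, w) = -3 (g(a, w) = -4 + 1 = -3)
1/(4729 - 16959) - c(g(k, 12)) = 1/(4729 - 16959) - 1*(-11) = 1/(-12230) + 11 = -1/12230 + 11 = 134529/12230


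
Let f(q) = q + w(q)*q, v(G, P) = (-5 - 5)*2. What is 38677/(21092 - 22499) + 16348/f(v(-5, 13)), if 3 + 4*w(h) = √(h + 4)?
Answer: -26289181/119595 + 65392*I/85 ≈ -219.82 + 769.32*I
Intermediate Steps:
v(G, P) = -20 (v(G, P) = -10*2 = -20)
w(h) = -¾ + √(4 + h)/4 (w(h) = -¾ + √(h + 4)/4 = -¾ + √(4 + h)/4)
f(q) = q + q*(-¾ + √(4 + q)/4) (f(q) = q + (-¾ + √(4 + q)/4)*q = q + q*(-¾ + √(4 + q)/4))
38677/(21092 - 22499) + 16348/f(v(-5, 13)) = 38677/(21092 - 22499) + 16348/(((¼)*(-20)*(1 + √(4 - 20)))) = 38677/(-1407) + 16348/(((¼)*(-20)*(1 + √(-16)))) = 38677*(-1/1407) + 16348/(((¼)*(-20)*(1 + 4*I))) = -38677/1407 + 16348/(-5 - 20*I) = -38677/1407 + 16348*((-5 + 20*I)/425) = -38677/1407 + 16348*(-5 + 20*I)/425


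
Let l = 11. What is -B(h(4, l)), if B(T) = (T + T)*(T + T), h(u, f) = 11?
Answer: -484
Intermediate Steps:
B(T) = 4*T² (B(T) = (2*T)*(2*T) = 4*T²)
-B(h(4, l)) = -4*11² = -4*121 = -1*484 = -484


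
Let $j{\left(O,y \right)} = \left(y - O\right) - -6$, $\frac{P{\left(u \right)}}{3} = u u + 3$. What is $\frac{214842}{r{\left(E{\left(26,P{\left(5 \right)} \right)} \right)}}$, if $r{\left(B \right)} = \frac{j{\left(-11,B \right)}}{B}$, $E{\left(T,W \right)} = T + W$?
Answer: $\frac{23632620}{127} \approx 1.8608 \cdot 10^{5}$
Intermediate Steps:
$P{\left(u \right)} = 9 + 3 u^{2}$ ($P{\left(u \right)} = 3 \left(u u + 3\right) = 3 \left(u^{2} + 3\right) = 3 \left(3 + u^{2}\right) = 9 + 3 u^{2}$)
$j{\left(O,y \right)} = 6 + y - O$ ($j{\left(O,y \right)} = \left(y - O\right) + 6 = 6 + y - O$)
$r{\left(B \right)} = \frac{17 + B}{B}$ ($r{\left(B \right)} = \frac{6 + B - -11}{B} = \frac{6 + B + 11}{B} = \frac{17 + B}{B}$)
$\frac{214842}{r{\left(E{\left(26,P{\left(5 \right)} \right)} \right)}} = \frac{214842}{\frac{1}{26 + \left(9 + 3 \cdot 5^{2}\right)} \left(17 + \left(26 + \left(9 + 3 \cdot 5^{2}\right)\right)\right)} = \frac{214842}{\frac{1}{26 + \left(9 + 3 \cdot 25\right)} \left(17 + \left(26 + \left(9 + 3 \cdot 25\right)\right)\right)} = \frac{214842}{\frac{1}{26 + \left(9 + 75\right)} \left(17 + \left(26 + \left(9 + 75\right)\right)\right)} = \frac{214842}{\frac{1}{26 + 84} \left(17 + \left(26 + 84\right)\right)} = \frac{214842}{\frac{1}{110} \left(17 + 110\right)} = \frac{214842}{\frac{1}{110} \cdot 127} = \frac{214842}{\frac{127}{110}} = 214842 \cdot \frac{110}{127} = \frac{23632620}{127}$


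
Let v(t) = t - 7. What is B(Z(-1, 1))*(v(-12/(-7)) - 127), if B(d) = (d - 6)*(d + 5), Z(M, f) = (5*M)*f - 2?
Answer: -24076/7 ≈ -3439.4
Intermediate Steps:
Z(M, f) = -2 + 5*M*f (Z(M, f) = 5*M*f - 2 = -2 + 5*M*f)
v(t) = -7 + t
B(d) = (-6 + d)*(5 + d)
B(Z(-1, 1))*(v(-12/(-7)) - 127) = (-30 + (-2 + 5*(-1)*1)² - (-2 + 5*(-1)*1))*((-7 - 12/(-7)) - 127) = (-30 + (-2 - 5)² - (-2 - 5))*((-7 - 12*(-⅐)) - 127) = (-30 + (-7)² - 1*(-7))*((-7 + 12/7) - 127) = (-30 + 49 + 7)*(-37/7 - 127) = 26*(-926/7) = -24076/7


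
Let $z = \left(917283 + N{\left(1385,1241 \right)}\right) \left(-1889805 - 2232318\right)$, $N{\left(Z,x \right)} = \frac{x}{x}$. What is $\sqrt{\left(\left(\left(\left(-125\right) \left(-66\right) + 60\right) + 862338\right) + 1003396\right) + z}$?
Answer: $4 i \sqrt{236322224993} \approx 1.9445 \cdot 10^{6} i$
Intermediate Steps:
$N{\left(Z,x \right)} = 1$
$z = -3781157473932$ ($z = \left(917283 + 1\right) \left(-1889805 - 2232318\right) = 917284 \left(-4122123\right) = -3781157473932$)
$\sqrt{\left(\left(\left(\left(-125\right) \left(-66\right) + 60\right) + 862338\right) + 1003396\right) + z} = \sqrt{\left(\left(\left(\left(-125\right) \left(-66\right) + 60\right) + 862338\right) + 1003396\right) - 3781157473932} = \sqrt{\left(\left(\left(8250 + 60\right) + 862338\right) + 1003396\right) - 3781157473932} = \sqrt{\left(\left(8310 + 862338\right) + 1003396\right) - 3781157473932} = \sqrt{\left(870648 + 1003396\right) - 3781157473932} = \sqrt{1874044 - 3781157473932} = \sqrt{-3781155599888} = 4 i \sqrt{236322224993}$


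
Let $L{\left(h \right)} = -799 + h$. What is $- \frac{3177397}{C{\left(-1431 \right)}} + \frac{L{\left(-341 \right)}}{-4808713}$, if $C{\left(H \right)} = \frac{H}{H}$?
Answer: $- \frac{15279190258921}{4808713} \approx -3.1774 \cdot 10^{6}$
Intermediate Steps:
$C{\left(H \right)} = 1$
$- \frac{3177397}{C{\left(-1431 \right)}} + \frac{L{\left(-341 \right)}}{-4808713} = - \frac{3177397}{1} + \frac{-799 - 341}{-4808713} = \left(-3177397\right) 1 - - \frac{1140}{4808713} = -3177397 + \frac{1140}{4808713} = - \frac{15279190258921}{4808713}$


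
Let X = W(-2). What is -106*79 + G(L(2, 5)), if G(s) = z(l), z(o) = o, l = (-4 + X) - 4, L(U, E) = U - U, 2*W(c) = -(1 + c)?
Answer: -16763/2 ≈ -8381.5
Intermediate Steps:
W(c) = -½ - c/2 (W(c) = (-(1 + c))/2 = (-1 - c)/2 = -½ - c/2)
X = ½ (X = -½ - ½*(-2) = -½ + 1 = ½ ≈ 0.50000)
L(U, E) = 0
l = -15/2 (l = (-4 + ½) - 4 = -7/2 - 4 = -15/2 ≈ -7.5000)
G(s) = -15/2
-106*79 + G(L(2, 5)) = -106*79 - 15/2 = -8374 - 15/2 = -16763/2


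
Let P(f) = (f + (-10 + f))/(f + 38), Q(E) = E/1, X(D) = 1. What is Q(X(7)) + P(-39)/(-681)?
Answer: 593/681 ≈ 0.87078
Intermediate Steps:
Q(E) = E (Q(E) = E*1 = E)
P(f) = (-10 + 2*f)/(38 + f)
Q(X(7)) + P(-39)/(-681) = 1 + (2*(-5 - 39)/(38 - 39))/(-681) = 1 - 2*(-44)/(681*(-1)) = 1 - 2*(-1)*(-44)/681 = 1 - 1/681*88 = 1 - 88/681 = 593/681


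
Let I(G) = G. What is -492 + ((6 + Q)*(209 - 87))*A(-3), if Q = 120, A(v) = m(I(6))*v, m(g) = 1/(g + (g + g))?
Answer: -3054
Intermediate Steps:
m(g) = 1/(3*g) (m(g) = 1/(g + 2*g) = 1/(3*g))
A(v) = v/18 (A(v) = ((⅓)/6)*v = ((⅓)*(⅙))*v = v/18)
-492 + ((6 + Q)*(209 - 87))*A(-3) = -492 + ((6 + 120)*(209 - 87))*((1/18)*(-3)) = -492 + (126*122)*(-⅙) = -492 + 15372*(-⅙) = -492 - 2562 = -3054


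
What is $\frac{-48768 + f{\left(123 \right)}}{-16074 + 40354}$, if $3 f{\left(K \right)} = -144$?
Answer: $- \frac{6102}{3035} \approx -2.0105$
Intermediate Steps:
$f{\left(K \right)} = -48$ ($f{\left(K \right)} = \frac{1}{3} \left(-144\right) = -48$)
$\frac{-48768 + f{\left(123 \right)}}{-16074 + 40354} = \frac{-48768 - 48}{-16074 + 40354} = - \frac{48816}{24280} = \left(-48816\right) \frac{1}{24280} = - \frac{6102}{3035}$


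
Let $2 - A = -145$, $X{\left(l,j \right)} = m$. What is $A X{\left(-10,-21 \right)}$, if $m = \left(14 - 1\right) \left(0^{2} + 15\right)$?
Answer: $28665$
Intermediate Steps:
$m = 195$ ($m = 13 \left(0 + 15\right) = 13 \cdot 15 = 195$)
$X{\left(l,j \right)} = 195$
$A = 147$ ($A = 2 - -145 = 2 + 145 = 147$)
$A X{\left(-10,-21 \right)} = 147 \cdot 195 = 28665$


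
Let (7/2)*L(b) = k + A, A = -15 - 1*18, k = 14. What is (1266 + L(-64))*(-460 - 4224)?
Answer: -41331616/7 ≈ -5.9045e+6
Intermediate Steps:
A = -33 (A = -15 - 18 = -33)
L(b) = -38/7 (L(b) = 2*(14 - 33)/7 = (2/7)*(-19) = -38/7)
(1266 + L(-64))*(-460 - 4224) = (1266 - 38/7)*(-460 - 4224) = (8824/7)*(-4684) = -41331616/7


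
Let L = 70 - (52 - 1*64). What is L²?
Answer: 6724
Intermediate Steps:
L = 82 (L = 70 - (52 - 64) = 70 - 1*(-12) = 70 + 12 = 82)
L² = 82² = 6724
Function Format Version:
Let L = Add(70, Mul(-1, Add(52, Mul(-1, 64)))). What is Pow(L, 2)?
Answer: 6724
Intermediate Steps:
L = 82 (L = Add(70, Mul(-1, Add(52, -64))) = Add(70, Mul(-1, -12)) = Add(70, 12) = 82)
Pow(L, 2) = Pow(82, 2) = 6724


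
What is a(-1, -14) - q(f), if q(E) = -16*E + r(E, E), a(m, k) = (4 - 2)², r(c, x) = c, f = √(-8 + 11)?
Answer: 4 + 15*√3 ≈ 29.981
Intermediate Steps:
f = √3 ≈ 1.7320
a(m, k) = 4 (a(m, k) = 2² = 4)
q(E) = -15*E (q(E) = -16*E + E = -15*E)
a(-1, -14) - q(f) = 4 - (-15)*√3 = 4 + 15*√3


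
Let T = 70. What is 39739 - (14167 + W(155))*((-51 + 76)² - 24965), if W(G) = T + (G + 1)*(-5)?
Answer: 327583119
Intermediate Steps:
W(G) = 65 - 5*G (W(G) = 70 + (G + 1)*(-5) = 70 + (1 + G)*(-5) = 70 + (-5 - 5*G) = 65 - 5*G)
39739 - (14167 + W(155))*((-51 + 76)² - 24965) = 39739 - (14167 + (65 - 5*155))*((-51 + 76)² - 24965) = 39739 - (14167 + (65 - 775))*(25² - 24965) = 39739 - (14167 - 710)*(625 - 24965) = 39739 - 13457*(-24340) = 39739 - 1*(-327543380) = 39739 + 327543380 = 327583119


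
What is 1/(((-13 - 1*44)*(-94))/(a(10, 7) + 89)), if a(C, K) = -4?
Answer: 85/5358 ≈ 0.015864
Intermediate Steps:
1/(((-13 - 1*44)*(-94))/(a(10, 7) + 89)) = 1/(((-13 - 1*44)*(-94))/(-4 + 89)) = 1/(((-13 - 44)*(-94))/85) = 1/(-57*(-94)*(1/85)) = 1/(5358*(1/85)) = 1/(5358/85) = 85/5358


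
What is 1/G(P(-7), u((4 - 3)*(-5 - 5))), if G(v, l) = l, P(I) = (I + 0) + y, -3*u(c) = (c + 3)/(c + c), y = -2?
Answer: -60/7 ≈ -8.5714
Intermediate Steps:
u(c) = -(3 + c)/(6*c) (u(c) = -(c + 3)/(3*(c + c)) = -(3 + c)/(3*(2*c)) = -(3 + c)*1/(2*c)/3 = -(3 + c)/(6*c))
P(I) = -2 + I (P(I) = (I + 0) - 2 = I - 2 = -2 + I)
1/G(P(-7), u((4 - 3)*(-5 - 5))) = 1/((-3 - (4 - 3)*(-5 - 5))/(6*(((4 - 3)*(-5 - 5))))) = 1/((-3 - (-10))/(6*((1*(-10))))) = 1/((1/6)*(-3 - 1*(-10))/(-10)) = 1/((1/6)*(-1/10)*(-3 + 10)) = 1/((1/6)*(-1/10)*7) = 1/(-7/60) = -60/7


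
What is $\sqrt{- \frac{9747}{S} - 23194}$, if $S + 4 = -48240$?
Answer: $\frac{i \sqrt{13495795724929}}{24122} \approx 152.3 i$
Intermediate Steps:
$S = -48244$ ($S = -4 - 48240 = -48244$)
$\sqrt{- \frac{9747}{S} - 23194} = \sqrt{- \frac{9747}{-48244} - 23194} = \sqrt{\left(-9747\right) \left(- \frac{1}{48244}\right) - 23194} = \sqrt{\frac{9747}{48244} - 23194} = \sqrt{- \frac{1118961589}{48244}} = \frac{i \sqrt{13495795724929}}{24122}$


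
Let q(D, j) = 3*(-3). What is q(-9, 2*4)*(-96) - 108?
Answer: 756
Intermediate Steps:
q(D, j) = -9
q(-9, 2*4)*(-96) - 108 = -9*(-96) - 108 = 864 - 108 = 756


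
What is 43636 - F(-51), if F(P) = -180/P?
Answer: 741752/17 ≈ 43633.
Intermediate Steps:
43636 - F(-51) = 43636 - (-180)/(-51) = 43636 - (-180)*(-1)/51 = 43636 - 1*60/17 = 43636 - 60/17 = 741752/17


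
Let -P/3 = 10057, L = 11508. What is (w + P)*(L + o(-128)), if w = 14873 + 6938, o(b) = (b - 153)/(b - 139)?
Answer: -25689586120/267 ≈ -9.6216e+7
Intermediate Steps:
P = -30171 (P = -3*10057 = -30171)
o(b) = (-153 + b)/(-139 + b)
w = 21811
(w + P)*(L + o(-128)) = (21811 - 30171)*(11508 + (-153 - 128)/(-139 - 128)) = -8360*(11508 - 281/(-267)) = -8360*(11508 - 1/267*(-281)) = -8360*(11508 + 281/267) = -8360*3072917/267 = -25689586120/267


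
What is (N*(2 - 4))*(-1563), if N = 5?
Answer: 15630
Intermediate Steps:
(N*(2 - 4))*(-1563) = (5*(2 - 4))*(-1563) = (5*(-2))*(-1563) = -10*(-1563) = 15630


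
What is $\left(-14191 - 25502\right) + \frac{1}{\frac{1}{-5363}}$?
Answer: $-45056$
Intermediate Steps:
$\left(-14191 - 25502\right) + \frac{1}{\frac{1}{-5363}} = -39693 + \frac{1}{- \frac{1}{5363}} = -39693 - 5363 = -45056$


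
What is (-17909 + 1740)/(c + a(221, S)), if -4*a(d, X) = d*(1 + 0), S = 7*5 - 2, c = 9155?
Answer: -64676/36399 ≈ -1.7769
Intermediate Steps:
S = 33 (S = 35 - 2 = 33)
a(d, X) = -d/4 (a(d, X) = -d*(1 + 0)/4 = -d/4)
(-17909 + 1740)/(c + a(221, S)) = (-17909 + 1740)/(9155 - ¼*221) = -16169/(9155 - 221/4) = -16169/36399/4 = -16169*4/36399 = -64676/36399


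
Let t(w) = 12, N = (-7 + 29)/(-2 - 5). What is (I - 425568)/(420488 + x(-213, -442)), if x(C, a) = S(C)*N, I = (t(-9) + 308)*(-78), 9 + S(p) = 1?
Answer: -394212/367949 ≈ -1.0714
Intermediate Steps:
S(p) = -8 (S(p) = -9 + 1 = -8)
N = -22/7 (N = 22/(-7) = 22*(-⅐) = -22/7 ≈ -3.1429)
I = -24960 (I = (12 + 308)*(-78) = 320*(-78) = -24960)
x(C, a) = 176/7 (x(C, a) = -8*(-22/7) = 176/7)
(I - 425568)/(420488 + x(-213, -442)) = (-24960 - 425568)/(420488 + 176/7) = -450528/2943592/7 = -450528*7/2943592 = -394212/367949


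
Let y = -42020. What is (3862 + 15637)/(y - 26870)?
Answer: -19499/68890 ≈ -0.28305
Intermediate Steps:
(3862 + 15637)/(y - 26870) = (3862 + 15637)/(-42020 - 26870) = 19499/(-68890) = 19499*(-1/68890) = -19499/68890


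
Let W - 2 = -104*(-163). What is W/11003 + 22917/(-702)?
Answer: -80084681/2574702 ≈ -31.104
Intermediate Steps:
W = 16954 (W = 2 - 104*(-163) = 2 + 16952 = 16954)
W/11003 + 22917/(-702) = 16954/11003 + 22917/(-702) = 16954*(1/11003) + 22917*(-1/702) = 16954/11003 - 7639/234 = -80084681/2574702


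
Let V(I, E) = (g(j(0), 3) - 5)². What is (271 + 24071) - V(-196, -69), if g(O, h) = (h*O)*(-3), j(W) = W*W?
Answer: 24317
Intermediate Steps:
j(W) = W²
g(O, h) = -3*O*h (g(O, h) = (O*h)*(-3) = -3*O*h)
V(I, E) = 25 (V(I, E) = (-3*0²*3 - 5)² = (-3*0*3 - 5)² = (0 - 5)² = (-5)² = 25)
(271 + 24071) - V(-196, -69) = (271 + 24071) - 1*25 = 24342 - 25 = 24317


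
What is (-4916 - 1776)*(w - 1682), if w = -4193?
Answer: 39315500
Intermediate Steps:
(-4916 - 1776)*(w - 1682) = (-4916 - 1776)*(-4193 - 1682) = -6692*(-5875) = 39315500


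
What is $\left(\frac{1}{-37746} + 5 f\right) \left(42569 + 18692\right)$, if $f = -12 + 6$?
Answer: $- \frac{69370792441}{37746} \approx -1.8378 \cdot 10^{6}$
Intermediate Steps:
$f = -6$
$\left(\frac{1}{-37746} + 5 f\right) \left(42569 + 18692\right) = \left(\frac{1}{-37746} + 5 \left(-6\right)\right) \left(42569 + 18692\right) = \left(- \frac{1}{37746} - 30\right) 61261 = \left(- \frac{1132381}{37746}\right) 61261 = - \frac{69370792441}{37746}$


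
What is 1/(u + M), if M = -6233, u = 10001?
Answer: 1/3768 ≈ 0.00026539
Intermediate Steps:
1/(u + M) = 1/(10001 - 6233) = 1/3768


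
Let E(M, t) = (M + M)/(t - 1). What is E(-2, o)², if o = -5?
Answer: 4/9 ≈ 0.44444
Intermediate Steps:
E(M, t) = 2*M/(-1 + t) (E(M, t) = (2*M)/(-1 + t) = 2*M/(-1 + t))
E(-2, o)² = (2*(-2)/(-1 - 5))² = (2*(-2)/(-6))² = (2*(-2)*(-⅙))² = (⅔)² = 4/9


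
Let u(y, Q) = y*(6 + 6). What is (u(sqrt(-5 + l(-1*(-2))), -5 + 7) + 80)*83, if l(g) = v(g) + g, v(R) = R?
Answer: 6640 + 996*I ≈ 6640.0 + 996.0*I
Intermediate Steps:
l(g) = 2*g (l(g) = g + g = 2*g)
u(y, Q) = 12*y (u(y, Q) = y*12 = 12*y)
(u(sqrt(-5 + l(-1*(-2))), -5 + 7) + 80)*83 = (12*sqrt(-5 + 2*(-1*(-2))) + 80)*83 = (12*sqrt(-5 + 2*2) + 80)*83 = (12*sqrt(-5 + 4) + 80)*83 = (12*sqrt(-1) + 80)*83 = (12*I + 80)*83 = (80 + 12*I)*83 = 6640 + 996*I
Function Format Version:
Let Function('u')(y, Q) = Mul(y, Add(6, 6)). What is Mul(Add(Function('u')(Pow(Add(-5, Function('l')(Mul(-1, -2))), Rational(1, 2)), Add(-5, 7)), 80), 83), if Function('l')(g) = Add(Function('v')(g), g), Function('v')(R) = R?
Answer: Add(6640, Mul(996, I)) ≈ Add(6640.0, Mul(996.00, I))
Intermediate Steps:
Function('l')(g) = Mul(2, g) (Function('l')(g) = Add(g, g) = Mul(2, g))
Function('u')(y, Q) = Mul(12, y) (Function('u')(y, Q) = Mul(y, 12) = Mul(12, y))
Mul(Add(Function('u')(Pow(Add(-5, Function('l')(Mul(-1, -2))), Rational(1, 2)), Add(-5, 7)), 80), 83) = Mul(Add(Mul(12, Pow(Add(-5, Mul(2, Mul(-1, -2))), Rational(1, 2))), 80), 83) = Mul(Add(Mul(12, Pow(Add(-5, Mul(2, 2)), Rational(1, 2))), 80), 83) = Mul(Add(Mul(12, Pow(Add(-5, 4), Rational(1, 2))), 80), 83) = Mul(Add(Mul(12, Pow(-1, Rational(1, 2))), 80), 83) = Mul(Add(Mul(12, I), 80), 83) = Mul(Add(80, Mul(12, I)), 83) = Add(6640, Mul(996, I))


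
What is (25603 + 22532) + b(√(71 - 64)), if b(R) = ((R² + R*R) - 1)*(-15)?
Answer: 47940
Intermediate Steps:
b(R) = 15 - 30*R² (b(R) = ((R² + R²) - 1)*(-15) = (2*R² - 1)*(-15) = (-1 + 2*R²)*(-15) = 15 - 30*R²)
(25603 + 22532) + b(√(71 - 64)) = (25603 + 22532) + (15 - 30*(√(71 - 64))²) = 48135 + (15 - 30*(√7)²) = 48135 + (15 - 30*7) = 48135 + (15 - 210) = 48135 - 195 = 47940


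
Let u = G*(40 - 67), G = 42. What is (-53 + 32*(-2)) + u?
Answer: -1251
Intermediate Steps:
u = -1134 (u = 42*(40 - 67) = 42*(-27) = -1134)
(-53 + 32*(-2)) + u = (-53 + 32*(-2)) - 1134 = (-53 - 64) - 1134 = -117 - 1134 = -1251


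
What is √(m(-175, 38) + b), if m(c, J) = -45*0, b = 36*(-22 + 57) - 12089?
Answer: 7*I*√221 ≈ 104.06*I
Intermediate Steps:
b = -10829 (b = 36*35 - 12089 = 1260 - 12089 = -10829)
m(c, J) = 0
√(m(-175, 38) + b) = √(0 - 10829) = √(-10829) = 7*I*√221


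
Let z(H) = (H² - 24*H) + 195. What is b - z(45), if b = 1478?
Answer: 338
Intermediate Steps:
z(H) = 195 + H² - 24*H
b - z(45) = 1478 - (195 + 45² - 24*45) = 1478 - (195 + 2025 - 1080) = 1478 - 1*1140 = 1478 - 1140 = 338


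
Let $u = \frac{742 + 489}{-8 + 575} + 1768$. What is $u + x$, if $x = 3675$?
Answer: $\frac{3087412}{567} \approx 5445.2$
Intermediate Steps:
$u = \frac{1003687}{567}$ ($u = \frac{1231}{567} + 1768 = \frac{1003687}{567} \approx 1770.2$)
$u + x = \frac{1003687}{567} + 3675 = \frac{3087412}{567}$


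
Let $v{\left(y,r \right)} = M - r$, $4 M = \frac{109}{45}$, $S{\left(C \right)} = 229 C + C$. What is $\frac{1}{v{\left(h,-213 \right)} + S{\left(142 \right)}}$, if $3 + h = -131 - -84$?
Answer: $\frac{180}{5917249} \approx 3.042 \cdot 10^{-5}$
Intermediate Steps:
$S{\left(C \right)} = 230 C$
$h = -50$ ($h = -3 - 47 = -50$)
$M = \frac{109}{180}$ ($M = \frac{109 \cdot \frac{1}{45}}{4} = \frac{1}{4} \cdot \frac{109}{45} = \frac{109}{180} \approx 0.60556$)
$v{\left(y,r \right)} = \frac{109}{180} - r$
$\frac{1}{v{\left(h,-213 \right)} + S{\left(142 \right)}} = \frac{1}{\left(\frac{109}{180} - -213\right) + 230 \cdot 142} = \frac{1}{\left(\frac{109}{180} + 213\right) + 32660} = \frac{1}{\frac{38449}{180} + 32660} = \frac{1}{\frac{5917249}{180}} = \frac{180}{5917249}$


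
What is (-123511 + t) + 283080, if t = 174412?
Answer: 333981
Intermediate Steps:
(-123511 + t) + 283080 = (-123511 + 174412) + 283080 = 50901 + 283080 = 333981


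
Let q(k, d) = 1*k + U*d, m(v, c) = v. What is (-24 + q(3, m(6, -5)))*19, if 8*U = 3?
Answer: -1425/4 ≈ -356.25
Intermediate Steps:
U = 3/8 (U = (⅛)*3 = 3/8 ≈ 0.37500)
q(k, d) = k + 3*d/8 (q(k, d) = 1*k + 3*d/8 = k + 3*d/8)
(-24 + q(3, m(6, -5)))*19 = (-24 + (3 + (3/8)*6))*19 = (-24 + (3 + 9/4))*19 = (-24 + 21/4)*19 = -75/4*19 = -1425/4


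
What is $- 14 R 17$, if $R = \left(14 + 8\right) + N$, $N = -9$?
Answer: $-3094$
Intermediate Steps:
$R = 13$ ($R = \left(14 + 8\right) - 9 = 22 - 9 = 13$)
$- 14 R 17 = \left(-14\right) 13 \cdot 17 = \left(-182\right) 17 = -3094$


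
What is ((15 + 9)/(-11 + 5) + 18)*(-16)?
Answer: -224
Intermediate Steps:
((15 + 9)/(-11 + 5) + 18)*(-16) = (24/(-6) + 18)*(-16) = (24*(-⅙) + 18)*(-16) = (-4 + 18)*(-16) = 14*(-16) = -224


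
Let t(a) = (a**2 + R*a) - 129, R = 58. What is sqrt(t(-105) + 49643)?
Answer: sqrt(54449) ≈ 233.34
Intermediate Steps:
t(a) = -129 + a**2 + 58*a (t(a) = (a**2 + 58*a) - 129 = -129 + a**2 + 58*a)
sqrt(t(-105) + 49643) = sqrt((-129 + (-105)**2 + 58*(-105)) + 49643) = sqrt((-129 + 11025 - 6090) + 49643) = sqrt(4806 + 49643) = sqrt(54449)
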